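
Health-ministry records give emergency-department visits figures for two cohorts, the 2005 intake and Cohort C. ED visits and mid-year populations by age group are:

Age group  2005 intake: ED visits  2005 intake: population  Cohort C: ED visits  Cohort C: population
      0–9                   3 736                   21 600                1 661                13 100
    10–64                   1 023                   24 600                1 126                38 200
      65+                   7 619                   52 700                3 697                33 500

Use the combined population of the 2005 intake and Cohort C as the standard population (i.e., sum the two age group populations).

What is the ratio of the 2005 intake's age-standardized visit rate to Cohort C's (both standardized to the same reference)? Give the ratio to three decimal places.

Age-specific rates per 1 000 for the 2005 intake: 172.963, 41.585, 144.573.
For Cohort C: 126.794, 29.476, 110.358.
Combined standard total = 183 700; weights = 0.1889, 0.3419, 0.4692.
The 2005 intake: 0.1889×172.963 + 0.3419×41.585 + 0.4692×144.573 = 114.7282 per 1 000.
Cohort C: 0.1889×126.794 + 0.3419×29.476 + 0.4692×110.358 = 85.8124 per 1 000.
Ratio = 114.7282 ÷ 85.8124 = 1.33696.

1.337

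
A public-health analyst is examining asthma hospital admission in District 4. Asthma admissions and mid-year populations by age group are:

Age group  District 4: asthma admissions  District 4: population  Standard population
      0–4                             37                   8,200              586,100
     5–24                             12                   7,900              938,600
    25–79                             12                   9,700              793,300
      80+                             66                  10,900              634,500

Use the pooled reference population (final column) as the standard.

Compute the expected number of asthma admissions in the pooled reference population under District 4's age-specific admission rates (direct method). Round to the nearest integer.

8894

Age-specific rates per 10,000 for District 4: 45.12, 15.19, 12.37, 60.55.
Expected asthma admissions = Σ (standard pop × age-specific rate ÷ 10,000)
= 586,100×45.12/10,000 + 938,600×15.19/10,000 + 793,300×12.37/10,000 + 634,500×60.55/10,000
= 2644.60 + 1425.72 + 981.40 + 3841.93 = 8893.65.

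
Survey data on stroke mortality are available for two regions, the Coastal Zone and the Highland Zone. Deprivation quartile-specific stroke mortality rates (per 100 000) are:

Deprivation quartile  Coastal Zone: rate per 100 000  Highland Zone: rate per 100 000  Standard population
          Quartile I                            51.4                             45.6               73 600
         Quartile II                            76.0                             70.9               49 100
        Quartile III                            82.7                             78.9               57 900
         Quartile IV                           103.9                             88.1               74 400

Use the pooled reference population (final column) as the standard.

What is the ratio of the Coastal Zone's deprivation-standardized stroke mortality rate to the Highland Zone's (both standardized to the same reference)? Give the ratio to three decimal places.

Standard total = 255 000; weights = 0.2886, 0.1925, 0.2271, 0.2918.
The Coastal Zone: 0.2886×51.4 + 0.1925×76.0 + 0.2271×82.7 + 0.2918×103.9 = 78.5613 per 100 000.
The Highland Zone: 0.2886×45.6 + 0.1925×70.9 + 0.2271×78.9 + 0.2918×88.1 = 70.4325 per 100 000.
Ratio = 78.5613 ÷ 70.4325 = 1.11541.

1.115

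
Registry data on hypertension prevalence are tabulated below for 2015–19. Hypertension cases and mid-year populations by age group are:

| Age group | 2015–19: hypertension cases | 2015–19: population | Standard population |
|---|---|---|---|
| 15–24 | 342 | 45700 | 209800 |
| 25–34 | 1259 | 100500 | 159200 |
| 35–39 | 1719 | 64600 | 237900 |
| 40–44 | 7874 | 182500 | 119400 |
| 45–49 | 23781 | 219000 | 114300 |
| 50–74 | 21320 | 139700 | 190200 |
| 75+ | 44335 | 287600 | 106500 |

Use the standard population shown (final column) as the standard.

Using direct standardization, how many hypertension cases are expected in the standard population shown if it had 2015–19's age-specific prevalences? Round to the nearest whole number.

72903

Age-specific rates per 1000 for 2015–19: 7.484, 12.527, 26.610, 43.145, 108.589, 152.613, 154.155.
Expected hypertension cases = Σ (standard pop × age-specific rate ÷ 1000)
= 209800×7.484/1000 + 159200×12.527/1000 + 237900×26.610/1000 + 119400×43.145/1000 + 114300×108.589/1000 + 190200×152.613/1000 + 106500×154.155/1000
= 1570.06 + 1994.36 + 6330.50 + 5151.54 + 12411.73 + 29026.94 + 16417.52 = 72902.63.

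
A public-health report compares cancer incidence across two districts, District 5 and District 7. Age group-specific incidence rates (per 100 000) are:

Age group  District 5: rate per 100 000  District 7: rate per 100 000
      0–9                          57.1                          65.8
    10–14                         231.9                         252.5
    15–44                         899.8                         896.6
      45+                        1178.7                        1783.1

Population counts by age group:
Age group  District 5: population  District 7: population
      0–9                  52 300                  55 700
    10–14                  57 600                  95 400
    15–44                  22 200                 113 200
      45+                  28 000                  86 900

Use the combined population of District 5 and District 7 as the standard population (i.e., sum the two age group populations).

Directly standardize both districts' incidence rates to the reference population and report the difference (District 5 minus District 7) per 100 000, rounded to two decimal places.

Combined standard total = 511 300; weights = 0.2112, 0.2992, 0.2648, 0.2247.
District 5: 0.2112×57.1 + 0.2992×231.9 + 0.2648×899.8 + 0.2247×1178.7 = 584.6138 per 100 000.
District 7: 0.2112×65.8 + 0.2992×252.5 + 0.2648×896.6 + 0.2247×1783.1 = 727.5899 per 100 000.
Difference = 584.6138 − 727.5899 = -142.9761.

-142.98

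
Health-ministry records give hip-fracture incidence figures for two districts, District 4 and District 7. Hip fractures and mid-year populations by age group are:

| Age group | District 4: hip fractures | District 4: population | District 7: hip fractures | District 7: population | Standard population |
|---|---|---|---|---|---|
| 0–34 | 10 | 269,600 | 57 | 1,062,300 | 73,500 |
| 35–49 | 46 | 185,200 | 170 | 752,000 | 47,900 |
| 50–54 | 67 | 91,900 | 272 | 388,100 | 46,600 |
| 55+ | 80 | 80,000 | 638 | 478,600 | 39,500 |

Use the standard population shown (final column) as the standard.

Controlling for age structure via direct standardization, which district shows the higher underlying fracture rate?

Age-specific rates per 100,000 for District 4: 3.71, 24.84, 72.91, 100.00.
For District 7: 5.37, 22.61, 70.09, 133.31.
Standard total = 207,500; weights = 0.3542, 0.2308, 0.2246, 0.1904.
District 4: 0.3542×3.71 + 0.2308×24.84 + 0.2246×72.91 + 0.1904×100.00 = 42.4567 per 100,000.
District 7: 0.3542×5.37 + 0.2308×22.61 + 0.2246×70.09 + 0.1904×133.31 = 48.2350 per 100,000.

District 7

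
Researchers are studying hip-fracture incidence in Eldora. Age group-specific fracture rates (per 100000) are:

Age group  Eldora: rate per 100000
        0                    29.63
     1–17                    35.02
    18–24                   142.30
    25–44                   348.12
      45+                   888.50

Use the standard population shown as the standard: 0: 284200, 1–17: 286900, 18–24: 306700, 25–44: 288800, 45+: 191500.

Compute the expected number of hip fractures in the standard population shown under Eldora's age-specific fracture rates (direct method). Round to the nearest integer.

3328

Expected hip fractures = Σ (standard pop × age-specific rate ÷ 100000)
= 284200×29.63/100000 + 286900×35.02/100000 + 306700×142.30/100000 + 288800×348.12/100000 + 191500×888.50/100000
= 84.21 + 100.47 + 436.43 + 1005.37 + 1701.48 = 3327.96.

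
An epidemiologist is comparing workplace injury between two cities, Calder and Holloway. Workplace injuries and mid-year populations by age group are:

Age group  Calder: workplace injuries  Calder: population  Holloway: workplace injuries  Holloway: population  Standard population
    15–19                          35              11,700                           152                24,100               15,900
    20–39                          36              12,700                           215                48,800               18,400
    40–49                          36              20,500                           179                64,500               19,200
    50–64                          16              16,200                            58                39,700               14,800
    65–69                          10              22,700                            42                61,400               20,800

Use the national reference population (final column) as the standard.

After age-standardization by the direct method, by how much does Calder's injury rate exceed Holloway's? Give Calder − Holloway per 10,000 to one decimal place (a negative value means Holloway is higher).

Age-specific rates per 10,000 for Calder: 29.91, 28.35, 17.56, 9.88, 4.41.
For Holloway: 63.07, 44.06, 27.75, 14.61, 6.84.
Standard total = 89,100; weights = 0.1785, 0.2065, 0.2155, 0.1661, 0.2334.
Calder: 0.1785×29.91 + 0.2065×28.35 + 0.2155×17.56 + 0.1661×9.88 + 0.2334×4.41 = 17.6452 per 10,000.
Holloway: 0.1785×63.07 + 0.2065×44.06 + 0.2155×27.75 + 0.1661×14.61 + 0.2334×6.84 = 30.3571 per 10,000.
Difference = 17.6452 − 30.3571 = -12.7119.

-12.7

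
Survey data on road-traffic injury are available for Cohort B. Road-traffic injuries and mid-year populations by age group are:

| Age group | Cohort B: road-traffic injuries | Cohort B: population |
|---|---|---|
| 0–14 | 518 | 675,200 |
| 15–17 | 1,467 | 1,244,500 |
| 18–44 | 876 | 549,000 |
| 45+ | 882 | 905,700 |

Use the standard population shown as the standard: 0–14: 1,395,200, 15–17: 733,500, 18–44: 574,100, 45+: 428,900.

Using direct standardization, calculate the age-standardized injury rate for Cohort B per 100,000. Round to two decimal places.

Age-specific rates per 100,000 for Cohort B: 76.72, 117.88, 159.56, 97.38.
Standard total = 3,131,700; weights = 0.4455, 0.2342, 0.1833, 0.1370.
Standardized rate: 0.4455×76.72 + 0.2342×117.88 + 0.1833×159.56 + 0.1370×97.38 = 104.3758 per 100,000.

104.38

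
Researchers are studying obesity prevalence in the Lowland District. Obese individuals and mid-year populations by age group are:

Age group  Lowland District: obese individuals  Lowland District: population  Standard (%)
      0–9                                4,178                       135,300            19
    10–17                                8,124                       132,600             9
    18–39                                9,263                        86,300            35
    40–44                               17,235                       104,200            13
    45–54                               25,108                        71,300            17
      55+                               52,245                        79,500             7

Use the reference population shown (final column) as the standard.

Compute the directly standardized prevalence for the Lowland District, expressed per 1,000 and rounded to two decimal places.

Age-specific rates per 1,000 for the Lowland District: 30.880, 61.267, 107.335, 165.403, 352.146, 657.170.
Standard weights: 0.19, 0.09, 0.35, 0.13, 0.17, 0.07.
Standardized rate: 0.1900×30.880 + 0.0900×61.267 + 0.3500×107.335 + 0.1300×165.403 + 0.1700×352.146 + 0.0700×657.170 = 176.3174 per 1,000.

176.32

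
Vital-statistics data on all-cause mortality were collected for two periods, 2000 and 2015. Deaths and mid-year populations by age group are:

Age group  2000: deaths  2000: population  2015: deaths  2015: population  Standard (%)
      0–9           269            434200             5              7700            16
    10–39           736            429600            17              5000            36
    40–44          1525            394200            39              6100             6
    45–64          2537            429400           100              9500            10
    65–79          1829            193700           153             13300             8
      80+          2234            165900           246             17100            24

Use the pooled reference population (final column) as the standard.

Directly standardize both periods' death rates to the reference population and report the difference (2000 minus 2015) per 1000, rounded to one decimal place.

-1.6

Age-specific rates per 1000 for 2000: 0.620, 1.713, 3.869, 5.908, 9.442, 13.466.
For 2015: 0.649, 3.400, 6.393, 10.526, 11.504, 14.386.
Standard weights: 0.16, 0.36, 0.06, 0.10, 0.08, 0.24.
2000: 0.1600×0.620 + 0.3600×1.713 + 0.0600×3.869 + 0.1000×5.908 + 0.0800×9.442 + 0.2400×13.466 = 5.5260 per 1000.
2015: 0.1600×0.649 + 0.3600×3.400 + 0.0600×6.393 + 0.1000×10.526 + 0.0800×11.504 + 0.2400×14.386 = 7.1371 per 1000.
Difference = 5.5260 − 7.1371 = -1.6110.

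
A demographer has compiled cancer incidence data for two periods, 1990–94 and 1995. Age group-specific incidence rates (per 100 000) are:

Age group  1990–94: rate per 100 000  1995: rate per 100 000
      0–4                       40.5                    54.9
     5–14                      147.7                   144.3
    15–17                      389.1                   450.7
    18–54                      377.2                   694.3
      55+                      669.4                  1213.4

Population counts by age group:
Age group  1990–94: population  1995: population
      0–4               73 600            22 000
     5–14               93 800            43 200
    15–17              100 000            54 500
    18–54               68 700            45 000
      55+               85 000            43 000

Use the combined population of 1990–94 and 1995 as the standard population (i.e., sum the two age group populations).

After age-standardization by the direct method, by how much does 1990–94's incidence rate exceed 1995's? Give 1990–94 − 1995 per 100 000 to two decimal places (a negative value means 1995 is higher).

-184.66

Combined standard total = 628 800; weights = 0.1520, 0.2179, 0.2457, 0.1808, 0.2036.
1990–94: 0.1520×40.5 + 0.2179×147.7 + 0.2457×389.1 + 0.1808×377.2 + 0.2036×669.4 = 338.4120 per 100 000.
1995: 0.1520×54.9 + 0.2179×144.3 + 0.2457×450.7 + 0.1808×694.3 + 0.2036×1213.4 = 523.0722 per 100 000.
Difference = 338.4120 − 523.0722 = -184.6602.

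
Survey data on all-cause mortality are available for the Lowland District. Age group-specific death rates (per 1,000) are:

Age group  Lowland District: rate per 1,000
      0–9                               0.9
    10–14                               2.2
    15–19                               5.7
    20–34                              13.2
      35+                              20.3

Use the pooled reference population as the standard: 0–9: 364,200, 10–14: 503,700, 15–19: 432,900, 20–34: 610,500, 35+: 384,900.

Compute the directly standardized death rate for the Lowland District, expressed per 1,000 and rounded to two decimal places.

8.61

Standard total = 2,296,200; weights = 0.1586, 0.2194, 0.1885, 0.2659, 0.1676.
Standardized rate: 0.1586×0.9 + 0.2194×2.2 + 0.1885×5.7 + 0.2659×13.2 + 0.1676×20.3 = 8.6123 per 1,000.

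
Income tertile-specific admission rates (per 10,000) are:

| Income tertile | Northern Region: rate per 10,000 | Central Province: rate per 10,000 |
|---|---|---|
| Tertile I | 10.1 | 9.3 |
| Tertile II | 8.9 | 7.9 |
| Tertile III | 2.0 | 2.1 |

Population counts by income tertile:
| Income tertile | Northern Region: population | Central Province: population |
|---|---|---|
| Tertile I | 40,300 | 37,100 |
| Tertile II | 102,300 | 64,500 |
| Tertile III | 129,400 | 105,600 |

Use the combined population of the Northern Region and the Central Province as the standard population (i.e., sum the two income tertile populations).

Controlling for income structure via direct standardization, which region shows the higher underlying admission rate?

Northern Region

Combined standard total = 479,200; weights = 0.1615, 0.3481, 0.4904.
The Northern Region: 0.1615×10.1 + 0.3481×8.9 + 0.4904×2.0 = 5.7101 per 10,000.
The Central Province: 0.1615×9.3 + 0.3481×7.9 + 0.4904×2.1 = 5.2818 per 10,000.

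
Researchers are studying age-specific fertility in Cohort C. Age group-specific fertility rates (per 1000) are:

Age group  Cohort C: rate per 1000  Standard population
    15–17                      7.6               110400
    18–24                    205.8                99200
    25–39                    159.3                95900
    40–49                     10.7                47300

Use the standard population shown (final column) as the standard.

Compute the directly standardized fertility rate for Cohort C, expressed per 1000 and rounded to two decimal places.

104.98

Standard total = 352800; weights = 0.3129, 0.2812, 0.2718, 0.1341.
Standardized rate: 0.3129×7.6 + 0.2812×205.8 + 0.2718×159.3 + 0.1341×10.7 = 104.9812 per 1000.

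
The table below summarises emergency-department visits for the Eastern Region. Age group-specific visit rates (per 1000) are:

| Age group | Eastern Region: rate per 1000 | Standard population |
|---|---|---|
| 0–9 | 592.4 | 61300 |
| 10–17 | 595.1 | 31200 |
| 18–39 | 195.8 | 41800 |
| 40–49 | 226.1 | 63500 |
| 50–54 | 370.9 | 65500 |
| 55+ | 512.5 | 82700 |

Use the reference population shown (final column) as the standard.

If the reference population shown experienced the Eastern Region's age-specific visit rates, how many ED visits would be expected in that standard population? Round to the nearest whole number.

Expected ED visits = Σ (standard pop × age-specific rate ÷ 1000)
= 61300×592.4/1000 + 31200×595.1/1000 + 41800×195.8/1000 + 63500×226.1/1000 + 65500×370.9/1000 + 82700×512.5/1000
= 36314.12 + 18567.12 + 8184.44 + 14357.35 + 24293.95 + 42383.75 = 144100.73.

144101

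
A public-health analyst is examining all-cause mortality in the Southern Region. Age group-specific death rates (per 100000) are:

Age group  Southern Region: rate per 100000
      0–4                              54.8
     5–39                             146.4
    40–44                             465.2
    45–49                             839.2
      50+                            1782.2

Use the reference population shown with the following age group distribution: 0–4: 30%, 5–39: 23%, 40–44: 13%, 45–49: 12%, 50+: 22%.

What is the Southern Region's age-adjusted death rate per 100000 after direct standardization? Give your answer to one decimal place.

Standard weights: 0.30, 0.23, 0.13, 0.12, 0.22.
Standardized rate: 0.3000×54.8 + 0.2300×146.4 + 0.1300×465.2 + 0.1200×839.2 + 0.2200×1782.2 = 603.3760 per 100000.

603.4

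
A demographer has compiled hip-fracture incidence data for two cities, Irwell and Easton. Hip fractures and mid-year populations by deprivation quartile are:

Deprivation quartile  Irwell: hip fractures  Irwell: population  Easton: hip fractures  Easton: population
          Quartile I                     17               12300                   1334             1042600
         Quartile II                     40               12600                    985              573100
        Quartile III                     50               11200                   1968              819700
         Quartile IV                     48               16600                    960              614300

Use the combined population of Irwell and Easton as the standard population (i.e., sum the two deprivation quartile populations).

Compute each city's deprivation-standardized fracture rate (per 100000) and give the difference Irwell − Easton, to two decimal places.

Deprivation-specific rates per 100000 for Irwell: 138.21, 317.46, 446.43, 289.16.
For Easton: 127.95, 171.87, 240.09, 156.28.
Combined standard total = 3102400; weights = 0.3400, 0.1888, 0.2678, 0.2034.
Irwell: 0.3400×138.21 + 0.1888×317.46 + 0.2678×446.43 + 0.2034×289.16 = 285.2959 per 100000.
Easton: 0.3400×127.95 + 0.1888×171.87 + 0.2678×240.09 + 0.2034×156.28 = 172.0354 per 100000.
Difference = 285.2959 − 172.0354 = 113.2606.

113.26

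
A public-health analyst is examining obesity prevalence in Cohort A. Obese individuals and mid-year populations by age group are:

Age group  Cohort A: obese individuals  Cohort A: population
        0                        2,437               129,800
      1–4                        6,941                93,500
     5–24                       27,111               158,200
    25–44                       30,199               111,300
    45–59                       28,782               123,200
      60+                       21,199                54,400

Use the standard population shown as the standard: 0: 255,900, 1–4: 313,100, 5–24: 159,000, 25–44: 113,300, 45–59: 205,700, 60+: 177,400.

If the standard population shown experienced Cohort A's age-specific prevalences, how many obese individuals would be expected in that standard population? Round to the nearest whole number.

203224

Age-specific rates per 1,000 for Cohort A: 18.775, 74.235, 171.372, 271.330, 233.620, 389.688.
Expected obese individuals = Σ (standard pop × age-specific rate ÷ 1,000)
= 255,900×18.775/1,000 + 313,100×74.235/1,000 + 159,000×171.372/1,000 + 113,300×271.330/1,000 + 205,700×233.620/1,000 + 177,400×389.688/1,000
= 4804.53 + 23243.07 + 27248.10 + 30741.66 + 48055.66 + 69130.56 = 203223.58.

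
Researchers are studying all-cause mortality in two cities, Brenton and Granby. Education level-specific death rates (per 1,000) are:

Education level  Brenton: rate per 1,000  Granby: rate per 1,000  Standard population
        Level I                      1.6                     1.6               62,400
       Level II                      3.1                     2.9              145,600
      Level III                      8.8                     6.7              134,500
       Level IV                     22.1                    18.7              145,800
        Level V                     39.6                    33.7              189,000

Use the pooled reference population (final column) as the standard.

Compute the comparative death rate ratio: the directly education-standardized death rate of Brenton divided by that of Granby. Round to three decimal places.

Standard total = 677,300; weights = 0.0921, 0.2150, 0.1986, 0.2153, 0.2790.
Brenton: 0.0921×1.6 + 0.2150×3.1 + 0.1986×8.8 + 0.2153×22.1 + 0.2790×39.6 = 18.3691 per 1,000.
Granby: 0.0921×1.6 + 0.2150×2.9 + 0.1986×6.7 + 0.2153×18.7 + 0.2790×33.7 = 15.5308 per 1,000.
Ratio = 18.3691 ÷ 15.5308 = 1.18275.

1.183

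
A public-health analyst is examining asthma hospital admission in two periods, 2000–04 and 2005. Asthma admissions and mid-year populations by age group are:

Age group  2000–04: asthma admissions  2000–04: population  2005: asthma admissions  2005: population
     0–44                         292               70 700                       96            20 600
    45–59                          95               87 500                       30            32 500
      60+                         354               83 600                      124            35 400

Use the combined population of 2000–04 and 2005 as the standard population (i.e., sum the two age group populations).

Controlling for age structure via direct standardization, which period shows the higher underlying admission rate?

Age-specific rates per 10 000 for 2000–04: 41.30, 10.86, 42.34.
For 2005: 46.60, 9.23, 35.03.
Combined standard total = 330 300; weights = 0.2764, 0.3633, 0.3603.
2000–04: 0.2764×41.30 + 0.3633×10.86 + 0.3603×42.34 = 30.6166 per 10 000.
2005: 0.2764×46.60 + 0.3633×9.23 + 0.3603×35.03 = 28.8550 per 10 000.

2000–04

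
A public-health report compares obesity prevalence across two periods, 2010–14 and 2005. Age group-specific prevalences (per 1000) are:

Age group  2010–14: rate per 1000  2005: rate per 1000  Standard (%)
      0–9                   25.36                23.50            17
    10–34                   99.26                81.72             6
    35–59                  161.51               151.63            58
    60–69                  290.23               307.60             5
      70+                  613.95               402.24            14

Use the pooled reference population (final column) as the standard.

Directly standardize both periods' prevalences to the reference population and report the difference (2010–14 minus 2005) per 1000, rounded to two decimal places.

Standard weights: 0.17, 0.06, 0.58, 0.05, 0.14.
2010–14: 0.1700×25.36 + 0.0600×99.26 + 0.5800×161.51 + 0.0500×290.23 + 0.1400×613.95 = 204.4071 per 1000.
2005: 0.1700×23.50 + 0.0600×81.72 + 0.5800×151.63 + 0.0500×307.60 + 0.1400×402.24 = 168.5372 per 1000.
Difference = 204.4071 − 168.5372 = 35.8699.

35.87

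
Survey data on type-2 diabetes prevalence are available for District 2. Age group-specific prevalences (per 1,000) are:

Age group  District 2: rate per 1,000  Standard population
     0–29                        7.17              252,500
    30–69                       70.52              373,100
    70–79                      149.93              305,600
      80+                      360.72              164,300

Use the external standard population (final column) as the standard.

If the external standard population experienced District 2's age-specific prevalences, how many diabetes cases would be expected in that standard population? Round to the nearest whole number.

133206

Expected diabetes cases = Σ (standard pop × age-specific rate ÷ 1,000)
= 252,500×7.17/1,000 + 373,100×70.52/1,000 + 305,600×149.93/1,000 + 164,300×360.72/1,000
= 1810.42 + 26311.01 + 45818.61 + 59266.30 = 133206.34.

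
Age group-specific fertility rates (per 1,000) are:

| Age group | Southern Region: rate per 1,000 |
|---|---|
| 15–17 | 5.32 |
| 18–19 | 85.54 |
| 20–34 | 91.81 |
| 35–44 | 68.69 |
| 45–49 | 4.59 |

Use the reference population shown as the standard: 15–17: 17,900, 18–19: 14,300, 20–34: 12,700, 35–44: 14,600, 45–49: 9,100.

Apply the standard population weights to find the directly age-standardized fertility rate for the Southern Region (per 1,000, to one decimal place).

Standard total = 68,600; weights = 0.2609, 0.2085, 0.1851, 0.2128, 0.1327.
Standardized rate: 0.2609×5.32 + 0.2085×85.54 + 0.1851×91.81 + 0.2128×68.69 + 0.1327×4.59 = 51.4443 per 1,000.

51.4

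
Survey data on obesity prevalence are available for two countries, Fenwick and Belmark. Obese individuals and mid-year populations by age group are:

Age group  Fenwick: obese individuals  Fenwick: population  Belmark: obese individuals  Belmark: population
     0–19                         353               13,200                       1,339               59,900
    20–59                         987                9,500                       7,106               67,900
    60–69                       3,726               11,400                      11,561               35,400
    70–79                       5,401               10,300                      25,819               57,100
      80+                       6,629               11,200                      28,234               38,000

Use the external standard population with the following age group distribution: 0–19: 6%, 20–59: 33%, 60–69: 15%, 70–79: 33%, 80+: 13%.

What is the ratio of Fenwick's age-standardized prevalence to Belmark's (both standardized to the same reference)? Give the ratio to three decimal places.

Age-specific rates per 1,000 for Fenwick: 26.742, 103.895, 326.842, 524.369, 591.875.
For Belmark: 22.354, 104.654, 326.582, 452.172, 743.000.
Standard weights: 0.06, 0.33, 0.15, 0.33, 0.13.
Fenwick: 0.0600×26.742 + 0.3300×103.895 + 0.1500×326.842 + 0.3300×524.369 + 0.1300×591.875 = 334.9016 per 1,000.
Belmark: 0.0600×22.354 + 0.3300×104.654 + 0.1500×326.582 + 0.3300×452.172 + 0.1300×743.000 = 330.6709 per 1,000.
Ratio = 334.9016 ÷ 330.6709 = 1.01279.

1.013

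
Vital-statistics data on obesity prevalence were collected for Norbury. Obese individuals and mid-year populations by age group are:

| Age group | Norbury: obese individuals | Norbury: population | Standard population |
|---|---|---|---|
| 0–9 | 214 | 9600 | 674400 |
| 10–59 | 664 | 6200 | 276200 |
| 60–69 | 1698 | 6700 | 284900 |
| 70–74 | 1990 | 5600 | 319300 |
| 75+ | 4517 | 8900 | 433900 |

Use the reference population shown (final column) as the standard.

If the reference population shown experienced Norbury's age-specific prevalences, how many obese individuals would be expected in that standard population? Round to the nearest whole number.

450499

Age-specific rates per 1000 for Norbury: 22.292, 107.097, 253.433, 355.357, 507.528.
Expected obese individuals = Σ (standard pop × age-specific rate ÷ 1000)
= 674400×22.292/1000 + 276200×107.097/1000 + 284900×253.433/1000 + 319300×355.357/1000 + 433900×507.528/1000
= 15033.50 + 29580.13 + 72203.01 + 113465.54 + 220216.44 = 450498.62.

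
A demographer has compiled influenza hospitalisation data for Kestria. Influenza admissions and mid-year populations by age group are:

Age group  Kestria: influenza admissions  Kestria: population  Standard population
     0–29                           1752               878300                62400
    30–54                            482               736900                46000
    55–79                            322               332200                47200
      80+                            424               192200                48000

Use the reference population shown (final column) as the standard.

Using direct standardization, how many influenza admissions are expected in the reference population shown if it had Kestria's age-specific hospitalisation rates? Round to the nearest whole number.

306

Age-specific rates per 100000 for Kestria: 199.48, 65.41, 96.93, 220.60.
Expected influenza admissions = Σ (standard pop × age-specific rate ÷ 100000)
= 62400×199.48/100000 + 46000×65.41/100000 + 47200×96.93/100000 + 48000×220.60/100000
= 124.47 + 30.09 + 45.75 + 105.89 = 306.20.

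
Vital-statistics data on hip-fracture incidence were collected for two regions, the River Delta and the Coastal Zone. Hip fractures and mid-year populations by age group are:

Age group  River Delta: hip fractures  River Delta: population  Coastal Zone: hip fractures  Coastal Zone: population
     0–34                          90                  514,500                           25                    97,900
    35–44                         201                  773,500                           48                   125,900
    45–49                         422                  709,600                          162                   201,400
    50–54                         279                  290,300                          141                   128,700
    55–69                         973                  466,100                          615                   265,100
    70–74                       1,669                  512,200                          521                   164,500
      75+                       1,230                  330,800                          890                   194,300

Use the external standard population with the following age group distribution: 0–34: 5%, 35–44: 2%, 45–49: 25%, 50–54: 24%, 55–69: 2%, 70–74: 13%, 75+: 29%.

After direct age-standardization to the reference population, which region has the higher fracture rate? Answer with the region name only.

Coastal Zone

Age-specific rates per 100,000 for the River Delta: 17.49, 25.99, 59.47, 96.11, 208.75, 325.85, 371.83.
For the Coastal Zone: 25.54, 38.13, 80.44, 109.56, 231.99, 316.72, 458.05.
Standard weights: 0.05, 0.02, 0.25, 0.24, 0.02, 0.13, 0.29.
The River Delta: 0.0500×17.49 + 0.0200×25.99 + 0.2500×59.47 + 0.2400×96.11 + 0.0200×208.75 + 0.1300×325.85 + 0.2900×371.83 = 193.6927 per 100,000.
The Coastal Zone: 0.0500×25.54 + 0.0200×38.13 + 0.2500×80.44 + 0.2400×109.56 + 0.0200×231.99 + 0.1300×316.72 + 0.2900×458.05 = 227.0911 per 100,000.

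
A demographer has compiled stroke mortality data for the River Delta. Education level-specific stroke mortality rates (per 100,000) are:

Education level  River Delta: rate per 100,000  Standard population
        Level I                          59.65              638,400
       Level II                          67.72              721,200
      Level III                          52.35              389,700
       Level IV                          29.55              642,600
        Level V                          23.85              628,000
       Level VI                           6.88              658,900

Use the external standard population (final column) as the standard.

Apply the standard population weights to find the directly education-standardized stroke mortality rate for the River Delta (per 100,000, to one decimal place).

Standard total = 3,678,800; weights = 0.1735, 0.1960, 0.1059, 0.1747, 0.1707, 0.1791.
Standardized rate: 0.1735×59.65 + 0.1960×67.72 + 0.1059×52.35 + 0.1747×29.55 + 0.1707×23.85 + 0.1791×6.88 = 39.6382 per 100,000.

39.6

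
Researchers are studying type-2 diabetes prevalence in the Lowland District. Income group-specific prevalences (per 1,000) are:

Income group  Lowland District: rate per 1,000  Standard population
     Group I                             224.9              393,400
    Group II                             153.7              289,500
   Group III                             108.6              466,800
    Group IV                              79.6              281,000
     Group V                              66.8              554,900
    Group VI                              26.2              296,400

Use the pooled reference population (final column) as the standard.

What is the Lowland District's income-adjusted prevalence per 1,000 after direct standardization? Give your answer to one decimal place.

Standard total = 2,282,000; weights = 0.1724, 0.1269, 0.2046, 0.1231, 0.2432, 0.1299.
Standardized rate: 0.1724×224.9 + 0.1269×153.7 + 0.2046×108.6 + 0.1231×79.6 + 0.2432×66.8 + 0.1299×26.2 = 109.9329 per 1,000.

109.9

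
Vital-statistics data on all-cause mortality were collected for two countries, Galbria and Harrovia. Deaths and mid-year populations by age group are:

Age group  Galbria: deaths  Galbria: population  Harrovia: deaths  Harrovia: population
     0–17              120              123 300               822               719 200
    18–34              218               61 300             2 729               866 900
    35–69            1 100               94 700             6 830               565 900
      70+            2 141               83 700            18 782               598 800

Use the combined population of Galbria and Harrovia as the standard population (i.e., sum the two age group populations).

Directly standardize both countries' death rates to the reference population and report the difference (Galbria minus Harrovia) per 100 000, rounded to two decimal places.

Age-specific rates per 100 000 for Galbria: 97.32, 355.63, 1161.56, 2557.95.
For Harrovia: 114.29, 314.80, 1206.93, 3136.61.
Combined standard total = 3 113 800; weights = 0.2706, 0.2981, 0.2122, 0.2192.
Galbria: 0.2706×97.32 + 0.2981×355.63 + 0.2122×1161.56 + 0.2192×2557.95 = 939.4357 per 100 000.
Harrovia: 0.2706×114.29 + 0.2981×314.80 + 0.2122×1206.93 + 0.2192×3136.61 = 1068.3151 per 100 000.
Difference = 939.4357 − 1068.3151 = -128.8794.

-128.88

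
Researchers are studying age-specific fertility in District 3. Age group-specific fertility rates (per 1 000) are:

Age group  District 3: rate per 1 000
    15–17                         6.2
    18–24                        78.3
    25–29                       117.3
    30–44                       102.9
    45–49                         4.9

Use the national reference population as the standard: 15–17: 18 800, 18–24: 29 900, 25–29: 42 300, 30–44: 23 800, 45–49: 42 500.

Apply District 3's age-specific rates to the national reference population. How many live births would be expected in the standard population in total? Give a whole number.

10077

Expected live births = Σ (standard pop × age-specific rate ÷ 1 000)
= 18 800×6.2/1 000 + 29 900×78.3/1 000 + 42 300×117.3/1 000 + 23 800×102.9/1 000 + 42 500×4.9/1 000
= 116.56 + 2341.17 + 4961.79 + 2449.02 + 208.25 = 10076.79.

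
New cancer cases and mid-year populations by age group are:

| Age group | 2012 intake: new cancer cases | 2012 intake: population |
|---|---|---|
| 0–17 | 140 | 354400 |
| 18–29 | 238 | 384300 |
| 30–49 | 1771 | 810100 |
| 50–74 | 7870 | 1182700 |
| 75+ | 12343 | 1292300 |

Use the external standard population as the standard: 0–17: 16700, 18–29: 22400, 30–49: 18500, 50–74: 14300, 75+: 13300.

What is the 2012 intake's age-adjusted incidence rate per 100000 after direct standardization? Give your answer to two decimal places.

Age-specific rates per 100000 for the 2012 intake: 39.50, 61.93, 218.61, 665.43, 955.12.
Standard total = 85200; weights = 0.1960, 0.2629, 0.2171, 0.1678, 0.1561.
Standardized rate: 0.1960×39.50 + 0.2629×61.93 + 0.2171×218.61 + 0.1678×665.43 + 0.1561×955.12 = 332.2771 per 100000.

332.28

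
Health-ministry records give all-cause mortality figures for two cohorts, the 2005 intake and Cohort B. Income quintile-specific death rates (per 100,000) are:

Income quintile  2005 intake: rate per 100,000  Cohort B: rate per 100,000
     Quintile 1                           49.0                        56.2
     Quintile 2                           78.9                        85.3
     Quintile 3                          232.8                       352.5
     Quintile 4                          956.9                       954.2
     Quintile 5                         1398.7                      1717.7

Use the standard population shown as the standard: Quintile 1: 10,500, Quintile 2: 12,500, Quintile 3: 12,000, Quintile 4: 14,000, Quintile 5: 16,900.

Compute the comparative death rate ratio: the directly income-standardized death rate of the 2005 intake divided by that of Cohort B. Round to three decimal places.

0.856

Standard total = 65,900; weights = 0.1593, 0.1897, 0.1821, 0.2124, 0.2564.
The 2005 intake: 0.1593×49.0 + 0.1897×78.9 + 0.1821×232.8 + 0.2124×956.9 + 0.2564×1398.7 = 627.1469 per 100,000.
Cohort B: 0.1593×56.2 + 0.1897×85.3 + 0.1821×352.5 + 0.2124×954.2 + 0.2564×1717.7 = 732.5384 per 100,000.
Ratio = 627.1469 ÷ 732.5384 = 0.85613.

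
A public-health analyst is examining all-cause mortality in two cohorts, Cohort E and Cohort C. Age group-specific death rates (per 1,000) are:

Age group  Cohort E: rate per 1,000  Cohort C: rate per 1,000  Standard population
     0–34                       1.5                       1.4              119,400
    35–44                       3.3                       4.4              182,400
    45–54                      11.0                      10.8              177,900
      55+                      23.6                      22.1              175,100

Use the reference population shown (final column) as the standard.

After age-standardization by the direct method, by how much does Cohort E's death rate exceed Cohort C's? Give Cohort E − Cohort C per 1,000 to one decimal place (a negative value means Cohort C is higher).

0.2

Standard total = 654,800; weights = 0.1823, 0.2786, 0.2717, 0.2674.
Cohort E: 0.1823×1.5 + 0.2786×3.3 + 0.2717×11.0 + 0.2674×23.6 = 10.4922 per 1,000.
Cohort C: 0.1823×1.4 + 0.2786×4.4 + 0.2717×10.8 + 0.2674×22.1 = 10.3249 per 1,000.
Difference = 10.4922 − 10.3249 = 0.1673.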